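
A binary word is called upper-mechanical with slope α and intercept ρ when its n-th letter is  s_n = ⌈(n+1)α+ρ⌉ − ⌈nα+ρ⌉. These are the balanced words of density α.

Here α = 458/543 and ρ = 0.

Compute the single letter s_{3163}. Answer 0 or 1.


(n+1)α + ρ = (3164·458) / 543 = 1449112/543
nα + ρ     = (3163·458) / 543 = 1448654/543
⌈1449112/543⌉ = 2669,  ⌈1448654/543⌉ = 2668
s_{3163} = 2669 − 2668 = 1

1


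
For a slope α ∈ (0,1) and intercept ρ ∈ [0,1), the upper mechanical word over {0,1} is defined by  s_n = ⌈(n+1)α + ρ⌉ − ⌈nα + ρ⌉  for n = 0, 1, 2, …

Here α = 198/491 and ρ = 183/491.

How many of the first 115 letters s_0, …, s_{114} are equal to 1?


46

#1s = Σ_{n=0}^{114} s_n = Σ_{n=0}^{114} (⌈(n+1)α+ρ⌉ − ⌈nα+ρ⌉)
the sum telescopes: every ⌈nα+ρ⌉ with 0 < n < 115 appears once with + and once with −, leaving ⌈115α+ρ⌉ − ⌈0·α+ρ⌉
115α + ρ = (115·198 + 183) / 491 = 22953/491
ρ = 183/491
⌈22953/491⌉ = 47,  ⌈183/491⌉ = 1
#1s = 47 − 1 = 46


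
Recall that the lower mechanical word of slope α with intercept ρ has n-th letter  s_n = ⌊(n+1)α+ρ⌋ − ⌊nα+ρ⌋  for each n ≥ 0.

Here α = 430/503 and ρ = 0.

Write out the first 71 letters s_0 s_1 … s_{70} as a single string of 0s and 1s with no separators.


01111101111110111111011111101111110111111011111101111110111111011111011

n=0: ⌊(1·430)/503⌋ − ⌊(0·430)/503⌋ = ⌊430/503⌋ − ⌊0/503⌋ = 0 − 0 = 0
n=1: ⌊(2·430)/503⌋ − ⌊(1·430)/503⌋ = ⌊860/503⌋ − ⌊430/503⌋ = 1 − 0 = 1
n=2: ⌊(3·430)/503⌋ − ⌊(2·430)/503⌋ = ⌊1290/503⌋ − ⌊860/503⌋ = 2 − 1 = 1
n=3: ⌊(4·430)/503⌋ − ⌊(3·430)/503⌋ = ⌊1720/503⌋ − ⌊1290/503⌋ = 3 − 2 = 1
n=4: ⌊(5·430)/503⌋ − ⌊(4·430)/503⌋ = ⌊2150/503⌋ − ⌊1720/503⌋ = 4 − 3 = 1
n=5: ⌊(6·430)/503⌋ − ⌊(5·430)/503⌋ = ⌊2580/503⌋ − ⌊2150/503⌋ = 5 − 4 = 1
n=6: ⌊(7·430)/503⌋ − ⌊(6·430)/503⌋ = ⌊3010/503⌋ − ⌊2580/503⌋ = 5 − 5 = 0
n=7: ⌊(8·430)/503⌋ − ⌊(7·430)/503⌋ = ⌊3440/503⌋ − ⌊3010/503⌋ = 6 − 5 = 1
n=8: ⌊(9·430)/503⌋ − ⌊(8·430)/503⌋ = ⌊3870/503⌋ − ⌊3440/503⌋ = 7 − 6 = 1
n=9: ⌊(10·430)/503⌋ − ⌊(9·430)/503⌋ = ⌊4300/503⌋ − ⌊3870/503⌋ = 8 − 7 = 1
n=10: ⌊(11·430)/503⌋ − ⌊(10·430)/503⌋ = ⌊4730/503⌋ − ⌊4300/503⌋ = 9 − 8 = 1
n=11: ⌊(12·430)/503⌋ − ⌊(11·430)/503⌋ = ⌊5160/503⌋ − ⌊4730/503⌋ = 10 − 9 = 1
n=12: ⌊(13·430)/503⌋ − ⌊(12·430)/503⌋ = ⌊5590/503⌋ − ⌊5160/503⌋ = 11 − 10 = 1
n=13: ⌊(14·430)/503⌋ − ⌊(13·430)/503⌋ = ⌊6020/503⌋ − ⌊5590/503⌋ = 11 − 11 = 0
n=14: ⌊(15·430)/503⌋ − ⌊(14·430)/503⌋ = ⌊6450/503⌋ − ⌊6020/503⌋ = 12 − 11 = 1
n=15: ⌊(16·430)/503⌋ − ⌊(15·430)/503⌋ = ⌊6880/503⌋ − ⌊6450/503⌋ = 13 − 12 = 1
n=16: ⌊(17·430)/503⌋ − ⌊(16·430)/503⌋ = ⌊7310/503⌋ − ⌊6880/503⌋ = 14 − 13 = 1
n=17: ⌊(18·430)/503⌋ − ⌊(17·430)/503⌋ = ⌊7740/503⌋ − ⌊7310/503⌋ = 15 − 14 = 1
n=18: ⌊(19·430)/503⌋ − ⌊(18·430)/503⌋ = ⌊8170/503⌋ − ⌊7740/503⌋ = 16 − 15 = 1
n=19: ⌊(20·430)/503⌋ − ⌊(19·430)/503⌋ = ⌊8600/503⌋ − ⌊8170/503⌋ = 17 − 16 = 1
n=20: ⌊(21·430)/503⌋ − ⌊(20·430)/503⌋ = ⌊9030/503⌋ − ⌊8600/503⌋ = 17 − 17 = 0
n=21: ⌊(22·430)/503⌋ − ⌊(21·430)/503⌋ = ⌊9460/503⌋ − ⌊9030/503⌋ = 18 − 17 = 1
n=22: ⌊(23·430)/503⌋ − ⌊(22·430)/503⌋ = ⌊9890/503⌋ − ⌊9460/503⌋ = 19 − 18 = 1
n=23: ⌊(24·430)/503⌋ − ⌊(23·430)/503⌋ = ⌊10320/503⌋ − ⌊9890/503⌋ = 20 − 19 = 1
n=24: ⌊(25·430)/503⌋ − ⌊(24·430)/503⌋ = ⌊10750/503⌋ − ⌊10320/503⌋ = 21 − 20 = 1
n=25: ⌊(26·430)/503⌋ − ⌊(25·430)/503⌋ = ⌊11180/503⌋ − ⌊10750/503⌋ = 22 − 21 = 1
n=26: ⌊(27·430)/503⌋ − ⌊(26·430)/503⌋ = ⌊11610/503⌋ − ⌊11180/503⌋ = 23 − 22 = 1
n=27: ⌊(28·430)/503⌋ − ⌊(27·430)/503⌋ = ⌊12040/503⌋ − ⌊11610/503⌋ = 23 − 23 = 0
n=28: ⌊(29·430)/503⌋ − ⌊(28·430)/503⌋ = ⌊12470/503⌋ − ⌊12040/503⌋ = 24 − 23 = 1
n=29: ⌊(30·430)/503⌋ − ⌊(29·430)/503⌋ = ⌊12900/503⌋ − ⌊12470/503⌋ = 25 − 24 = 1
n=30: ⌊(31·430)/503⌋ − ⌊(30·430)/503⌋ = ⌊13330/503⌋ − ⌊12900/503⌋ = 26 − 25 = 1
n=31: ⌊(32·430)/503⌋ − ⌊(31·430)/503⌋ = ⌊13760/503⌋ − ⌊13330/503⌋ = 27 − 26 = 1
n=32: ⌊(33·430)/503⌋ − ⌊(32·430)/503⌋ = ⌊14190/503⌋ − ⌊13760/503⌋ = 28 − 27 = 1
n=33: ⌊(34·430)/503⌋ − ⌊(33·430)/503⌋ = ⌊14620/503⌋ − ⌊14190/503⌋ = 29 − 28 = 1
n=34: ⌊(35·430)/503⌋ − ⌊(34·430)/503⌋ = ⌊15050/503⌋ − ⌊14620/503⌋ = 29 − 29 = 0
n=35: ⌊(36·430)/503⌋ − ⌊(35·430)/503⌋ = ⌊15480/503⌋ − ⌊15050/503⌋ = 30 − 29 = 1
n=36: ⌊(37·430)/503⌋ − ⌊(36·430)/503⌋ = ⌊15910/503⌋ − ⌊15480/503⌋ = 31 − 30 = 1
n=37: ⌊(38·430)/503⌋ − ⌊(37·430)/503⌋ = ⌊16340/503⌋ − ⌊15910/503⌋ = 32 − 31 = 1
n=38: ⌊(39·430)/503⌋ − ⌊(38·430)/503⌋ = ⌊16770/503⌋ − ⌊16340/503⌋ = 33 − 32 = 1
n=39: ⌊(40·430)/503⌋ − ⌊(39·430)/503⌋ = ⌊17200/503⌋ − ⌊16770/503⌋ = 34 − 33 = 1
n=40: ⌊(41·430)/503⌋ − ⌊(40·430)/503⌋ = ⌊17630/503⌋ − ⌊17200/503⌋ = 35 − 34 = 1
n=41: ⌊(42·430)/503⌋ − ⌊(41·430)/503⌋ = ⌊18060/503⌋ − ⌊17630/503⌋ = 35 − 35 = 0
n=42: ⌊(43·430)/503⌋ − ⌊(42·430)/503⌋ = ⌊18490/503⌋ − ⌊18060/503⌋ = 36 − 35 = 1
n=43: ⌊(44·430)/503⌋ − ⌊(43·430)/503⌋ = ⌊18920/503⌋ − ⌊18490/503⌋ = 37 − 36 = 1
n=44: ⌊(45·430)/503⌋ − ⌊(44·430)/503⌋ = ⌊19350/503⌋ − ⌊18920/503⌋ = 38 − 37 = 1
n=45: ⌊(46·430)/503⌋ − ⌊(45·430)/503⌋ = ⌊19780/503⌋ − ⌊19350/503⌋ = 39 − 38 = 1
n=46: ⌊(47·430)/503⌋ − ⌊(46·430)/503⌋ = ⌊20210/503⌋ − ⌊19780/503⌋ = 40 − 39 = 1
n=47: ⌊(48·430)/503⌋ − ⌊(47·430)/503⌋ = ⌊20640/503⌋ − ⌊20210/503⌋ = 41 − 40 = 1
n=48: ⌊(49·430)/503⌋ − ⌊(48·430)/503⌋ = ⌊21070/503⌋ − ⌊20640/503⌋ = 41 − 41 = 0
n=49: ⌊(50·430)/503⌋ − ⌊(49·430)/503⌋ = ⌊21500/503⌋ − ⌊21070/503⌋ = 42 − 41 = 1
n=50: ⌊(51·430)/503⌋ − ⌊(50·430)/503⌋ = ⌊21930/503⌋ − ⌊21500/503⌋ = 43 − 42 = 1
n=51: ⌊(52·430)/503⌋ − ⌊(51·430)/503⌋ = ⌊22360/503⌋ − ⌊21930/503⌋ = 44 − 43 = 1
n=52: ⌊(53·430)/503⌋ − ⌊(52·430)/503⌋ = ⌊22790/503⌋ − ⌊22360/503⌋ = 45 − 44 = 1
n=53: ⌊(54·430)/503⌋ − ⌊(53·430)/503⌋ = ⌊23220/503⌋ − ⌊22790/503⌋ = 46 − 45 = 1
n=54: ⌊(55·430)/503⌋ − ⌊(54·430)/503⌋ = ⌊23650/503⌋ − ⌊23220/503⌋ = 47 − 46 = 1
n=55: ⌊(56·430)/503⌋ − ⌊(55·430)/503⌋ = ⌊24080/503⌋ − ⌊23650/503⌋ = 47 − 47 = 0
n=56: ⌊(57·430)/503⌋ − ⌊(56·430)/503⌋ = ⌊24510/503⌋ − ⌊24080/503⌋ = 48 − 47 = 1
n=57: ⌊(58·430)/503⌋ − ⌊(57·430)/503⌋ = ⌊24940/503⌋ − ⌊24510/503⌋ = 49 − 48 = 1
n=58: ⌊(59·430)/503⌋ − ⌊(58·430)/503⌋ = ⌊25370/503⌋ − ⌊24940/503⌋ = 50 − 49 = 1
n=59: ⌊(60·430)/503⌋ − ⌊(59·430)/503⌋ = ⌊25800/503⌋ − ⌊25370/503⌋ = 51 − 50 = 1
n=60: ⌊(61·430)/503⌋ − ⌊(60·430)/503⌋ = ⌊26230/503⌋ − ⌊25800/503⌋ = 52 − 51 = 1
n=61: ⌊(62·430)/503⌋ − ⌊(61·430)/503⌋ = ⌊26660/503⌋ − ⌊26230/503⌋ = 53 − 52 = 1
n=62: ⌊(63·430)/503⌋ − ⌊(62·430)/503⌋ = ⌊27090/503⌋ − ⌊26660/503⌋ = 53 − 53 = 0
n=63: ⌊(64·430)/503⌋ − ⌊(63·430)/503⌋ = ⌊27520/503⌋ − ⌊27090/503⌋ = 54 − 53 = 1
n=64: ⌊(65·430)/503⌋ − ⌊(64·430)/503⌋ = ⌊27950/503⌋ − ⌊27520/503⌋ = 55 − 54 = 1
n=65: ⌊(66·430)/503⌋ − ⌊(65·430)/503⌋ = ⌊28380/503⌋ − ⌊27950/503⌋ = 56 − 55 = 1
n=66: ⌊(67·430)/503⌋ − ⌊(66·430)/503⌋ = ⌊28810/503⌋ − ⌊28380/503⌋ = 57 − 56 = 1
n=67: ⌊(68·430)/503⌋ − ⌊(67·430)/503⌋ = ⌊29240/503⌋ − ⌊28810/503⌋ = 58 − 57 = 1
n=68: ⌊(69·430)/503⌋ − ⌊(68·430)/503⌋ = ⌊29670/503⌋ − ⌊29240/503⌋ = 58 − 58 = 0
n=69: ⌊(70·430)/503⌋ − ⌊(69·430)/503⌋ = ⌊30100/503⌋ − ⌊29670/503⌋ = 59 − 58 = 1
n=70: ⌊(71·430)/503⌋ − ⌊(70·430)/503⌋ = ⌊30530/503⌋ − ⌊30100/503⌋ = 60 − 59 = 1


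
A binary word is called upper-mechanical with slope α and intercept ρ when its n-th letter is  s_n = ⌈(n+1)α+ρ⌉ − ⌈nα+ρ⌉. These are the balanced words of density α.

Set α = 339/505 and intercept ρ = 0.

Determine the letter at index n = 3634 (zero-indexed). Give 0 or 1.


1

(n+1)α + ρ = (3635·339) / 505 = 1232265/505
nα + ρ     = (3634·339) / 505 = 1231926/505
⌈1232265/505⌉ = 2441,  ⌈1231926/505⌉ = 2440
s_{3634} = 2441 − 2440 = 1


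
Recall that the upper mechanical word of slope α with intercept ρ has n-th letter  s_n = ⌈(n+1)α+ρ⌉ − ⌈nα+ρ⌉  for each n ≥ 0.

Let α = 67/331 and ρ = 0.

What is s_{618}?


(n+1)α + ρ = (619·67) / 331 = 41473/331
nα + ρ     = (618·67) / 331 = 41406/331
⌈41473/331⌉ = 126,  ⌈41406/331⌉ = 126
s_{618} = 126 − 126 = 0

0


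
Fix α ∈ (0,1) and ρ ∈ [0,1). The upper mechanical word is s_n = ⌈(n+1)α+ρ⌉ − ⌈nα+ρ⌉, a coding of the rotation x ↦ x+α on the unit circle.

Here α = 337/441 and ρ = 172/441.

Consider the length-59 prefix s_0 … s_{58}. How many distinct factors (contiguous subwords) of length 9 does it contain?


10

t_n = ⌈(n·337+172)/441⌉ for n = 0 … 59:
  n=0…9: ⌈172/441⌉=1 ⌈509/441⌉=2 ⌈846/441⌉=2 ⌈1183/441⌉=3 ⌈1520/441⌉=4 ⌈1857/441⌉=5 ⌈2194/441⌉=5 ⌈2531/441⌉=6 ⌈2868/441⌉=7 ⌈3205/441⌉=8
  n=10…19: ⌈3542/441⌉=9 ⌈3879/441⌉=9 ⌈4216/441⌉=10 ⌈4553/441⌉=11 ⌈4890/441⌉=12 ⌈5227/441⌉=12 ⌈5564/441⌉=13 ⌈5901/441⌉=14 ⌈6238/441⌉=15 ⌈6575/441⌉=15
  n=20…29: ⌈6912/441⌉=16 ⌈7249/441⌉=17 ⌈7586/441⌉=18 ⌈7923/441⌉=18 ⌈8260/441⌉=19 ⌈8597/441⌉=20 ⌈8934/441⌉=21 ⌈9271/441⌉=22 ⌈9608/441⌉=22 ⌈9945/441⌉=23
  n=30…39: ⌈10282/441⌉=24 ⌈10619/441⌉=25 ⌈10956/441⌉=25 ⌈11293/441⌉=26 ⌈11630/441⌉=27 ⌈11967/441⌉=28 ⌈12304/441⌉=28 ⌈12641/441⌉=29 ⌈12978/441⌉=30 ⌈13315/441⌉=31
  n=40…49: ⌈13652/441⌉=31 ⌈13989/441⌉=32 ⌈14326/441⌉=33 ⌈14663/441⌉=34 ⌈15000/441⌉=35 ⌈15337/441⌉=35 ⌈15674/441⌉=36 ⌈16011/441⌉=37 ⌈16348/441⌉=38 ⌈16685/441⌉=38
  n=50…59: ⌈17022/441⌉=39 ⌈17359/441⌉=40 ⌈17696/441⌉=41 ⌈18033/441⌉=41 ⌈18370/441⌉=42 ⌈18707/441⌉=43 ⌈19044/441⌉=44 ⌈19381/441⌉=44 ⌈19718/441⌉=45 ⌈20055/441⌉=46
s_n = t_(n+1) − t_n for n = 0 … 58 gives
prefix = 10111011110111011101110111101110111011101111011101110111011
slide a length-9 window over [0..8] … [50..58] (51 windows); first occurrence of each distinct factor:
  [  0..  8] 101110111
  [  1..  9] 011101111
  [  2.. 10] 111011110
  [  3.. 11] 110111101
  [  4.. 12] 101111011
  [  5.. 13] 011110111
  [  6.. 14] 111101110
  [  7.. 15] 111011101
  [  8.. 16] 110111011
  [ 10.. 18] 011101110
  (the other 41 windows repeat one of these)
distinct factors: {011101110, 011101111, 011110111, 101110111, 101111011, 110111011, 110111101, 111011101, 111011110, 111101110}
count = 10  (Sturmian bound for length 9 is 10)


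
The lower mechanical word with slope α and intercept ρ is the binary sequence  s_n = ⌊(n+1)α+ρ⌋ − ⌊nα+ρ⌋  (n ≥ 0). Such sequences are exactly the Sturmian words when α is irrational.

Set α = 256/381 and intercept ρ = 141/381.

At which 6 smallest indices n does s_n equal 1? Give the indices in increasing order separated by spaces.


n=0: ⌊397/381⌋−⌊141/381⌋ = 1−0 = 1  ← one
n=1: ⌊653/381⌋−⌊397/381⌋ = 1−1 = 0
n=2: ⌊909/381⌋−⌊653/381⌋ = 2−1 = 1  ← one
n=3: ⌊1165/381⌋−⌊909/381⌋ = 3−2 = 1  ← one
n=4: ⌊1421/381⌋−⌊1165/381⌋ = 3−3 = 0
n=5: ⌊1677/381⌋−⌊1421/381⌋ = 4−3 = 1  ← one
n=6: ⌊1933/381⌋−⌊1677/381⌋ = 5−4 = 1  ← one
n=7: ⌊2189/381⌋−⌊1933/381⌋ = 5−5 = 0
n=8: ⌊2445/381⌋−⌊2189/381⌋ = 6−5 = 1  ← one
positions of the first 6 ones: 0 2 3 5 6 8

0 2 3 5 6 8


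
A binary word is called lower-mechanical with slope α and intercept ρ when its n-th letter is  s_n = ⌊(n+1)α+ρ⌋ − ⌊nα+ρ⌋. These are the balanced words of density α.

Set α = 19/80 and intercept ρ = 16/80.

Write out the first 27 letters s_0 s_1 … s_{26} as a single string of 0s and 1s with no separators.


n=0: ⌊(1·19+16)/80⌋ − ⌊(0·19+16)/80⌋ = ⌊35/80⌋ − ⌊16/80⌋ = 0 − 0 = 0
n=1: ⌊(2·19+16)/80⌋ − ⌊(1·19+16)/80⌋ = ⌊54/80⌋ − ⌊35/80⌋ = 0 − 0 = 0
n=2: ⌊(3·19+16)/80⌋ − ⌊(2·19+16)/80⌋ = ⌊73/80⌋ − ⌊54/80⌋ = 0 − 0 = 0
n=3: ⌊(4·19+16)/80⌋ − ⌊(3·19+16)/80⌋ = ⌊92/80⌋ − ⌊73/80⌋ = 1 − 0 = 1
n=4: ⌊(5·19+16)/80⌋ − ⌊(4·19+16)/80⌋ = ⌊111/80⌋ − ⌊92/80⌋ = 1 − 1 = 0
n=5: ⌊(6·19+16)/80⌋ − ⌊(5·19+16)/80⌋ = ⌊130/80⌋ − ⌊111/80⌋ = 1 − 1 = 0
n=6: ⌊(7·19+16)/80⌋ − ⌊(6·19+16)/80⌋ = ⌊149/80⌋ − ⌊130/80⌋ = 1 − 1 = 0
n=7: ⌊(8·19+16)/80⌋ − ⌊(7·19+16)/80⌋ = ⌊168/80⌋ − ⌊149/80⌋ = 2 − 1 = 1
n=8: ⌊(9·19+16)/80⌋ − ⌊(8·19+16)/80⌋ = ⌊187/80⌋ − ⌊168/80⌋ = 2 − 2 = 0
n=9: ⌊(10·19+16)/80⌋ − ⌊(9·19+16)/80⌋ = ⌊206/80⌋ − ⌊187/80⌋ = 2 − 2 = 0
n=10: ⌊(11·19+16)/80⌋ − ⌊(10·19+16)/80⌋ = ⌊225/80⌋ − ⌊206/80⌋ = 2 − 2 = 0
n=11: ⌊(12·19+16)/80⌋ − ⌊(11·19+16)/80⌋ = ⌊244/80⌋ − ⌊225/80⌋ = 3 − 2 = 1
n=12: ⌊(13·19+16)/80⌋ − ⌊(12·19+16)/80⌋ = ⌊263/80⌋ − ⌊244/80⌋ = 3 − 3 = 0
n=13: ⌊(14·19+16)/80⌋ − ⌊(13·19+16)/80⌋ = ⌊282/80⌋ − ⌊263/80⌋ = 3 − 3 = 0
n=14: ⌊(15·19+16)/80⌋ − ⌊(14·19+16)/80⌋ = ⌊301/80⌋ − ⌊282/80⌋ = 3 − 3 = 0
n=15: ⌊(16·19+16)/80⌋ − ⌊(15·19+16)/80⌋ = ⌊320/80⌋ − ⌊301/80⌋ = 4 − 3 = 1
n=16: ⌊(17·19+16)/80⌋ − ⌊(16·19+16)/80⌋ = ⌊339/80⌋ − ⌊320/80⌋ = 4 − 4 = 0
n=17: ⌊(18·19+16)/80⌋ − ⌊(17·19+16)/80⌋ = ⌊358/80⌋ − ⌊339/80⌋ = 4 − 4 = 0
n=18: ⌊(19·19+16)/80⌋ − ⌊(18·19+16)/80⌋ = ⌊377/80⌋ − ⌊358/80⌋ = 4 − 4 = 0
n=19: ⌊(20·19+16)/80⌋ − ⌊(19·19+16)/80⌋ = ⌊396/80⌋ − ⌊377/80⌋ = 4 − 4 = 0
n=20: ⌊(21·19+16)/80⌋ − ⌊(20·19+16)/80⌋ = ⌊415/80⌋ − ⌊396/80⌋ = 5 − 4 = 1
n=21: ⌊(22·19+16)/80⌋ − ⌊(21·19+16)/80⌋ = ⌊434/80⌋ − ⌊415/80⌋ = 5 − 5 = 0
n=22: ⌊(23·19+16)/80⌋ − ⌊(22·19+16)/80⌋ = ⌊453/80⌋ − ⌊434/80⌋ = 5 − 5 = 0
n=23: ⌊(24·19+16)/80⌋ − ⌊(23·19+16)/80⌋ = ⌊472/80⌋ − ⌊453/80⌋ = 5 − 5 = 0
n=24: ⌊(25·19+16)/80⌋ − ⌊(24·19+16)/80⌋ = ⌊491/80⌋ − ⌊472/80⌋ = 6 − 5 = 1
n=25: ⌊(26·19+16)/80⌋ − ⌊(25·19+16)/80⌋ = ⌊510/80⌋ − ⌊491/80⌋ = 6 − 6 = 0
n=26: ⌊(27·19+16)/80⌋ − ⌊(26·19+16)/80⌋ = ⌊529/80⌋ − ⌊510/80⌋ = 6 − 6 = 0

000100010001000100001000100


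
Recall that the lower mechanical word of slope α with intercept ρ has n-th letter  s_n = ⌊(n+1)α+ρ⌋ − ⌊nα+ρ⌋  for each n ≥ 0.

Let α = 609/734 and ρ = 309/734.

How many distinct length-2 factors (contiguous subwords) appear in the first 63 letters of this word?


t_n = ⌊(n·609+309)/734⌋ for n = 0 … 63:
  n=0…9: ⌊309/734⌋=0 ⌊918/734⌋=1 ⌊1527/734⌋=2 ⌊2136/734⌋=2 ⌊2745/734⌋=3 ⌊3354/734⌋=4 ⌊3963/734⌋=5 ⌊4572/734⌋=6 ⌊5181/734⌋=7 ⌊5790/734⌋=7
  n=10…19: ⌊6399/734⌋=8 ⌊7008/734⌋=9 ⌊7617/734⌋=10 ⌊8226/734⌋=11 ⌊8835/734⌋=12 ⌊9444/734⌋=12 ⌊10053/734⌋=13 ⌊10662/734⌋=14 ⌊11271/734⌋=15 ⌊11880/734⌋=16
  n=20…29: ⌊12489/734⌋=17 ⌊13098/734⌋=17 ⌊13707/734⌋=18 ⌊14316/734⌋=19 ⌊14925/734⌋=20 ⌊15534/734⌋=21 ⌊16143/734⌋=21 ⌊16752/734⌋=22 ⌊17361/734⌋=23 ⌊17970/734⌋=24
  n=30…39: ⌊18579/734⌋=25 ⌊19188/734⌋=26 ⌊19797/734⌋=26 ⌊20406/734⌋=27 ⌊21015/734⌋=28 ⌊21624/734⌋=29 ⌊22233/734⌋=30 ⌊22842/734⌋=31 ⌊23451/734⌋=31 ⌊24060/734⌋=32
  n=40…49: ⌊24669/734⌋=33 ⌊25278/734⌋=34 ⌊25887/734⌋=35 ⌊26496/734⌋=36 ⌊27105/734⌋=36 ⌊27714/734⌋=37 ⌊28323/734⌋=38 ⌊28932/734⌋=39 ⌊29541/734⌋=40 ⌊30150/734⌋=41
  n=50…59: ⌊30759/734⌋=41 ⌊31368/734⌋=42 ⌊31977/734⌋=43 ⌊32586/734⌋=44 ⌊33195/734⌋=45 ⌊33804/734⌋=46 ⌊34413/734⌋=46 ⌊35022/734⌋=47 ⌊35631/734⌋=48 ⌊36240/734⌋=49
  n=60…63: ⌊36849/734⌋=50 ⌊37458/734⌋=51 ⌊38067/734⌋=51 ⌊38676/734⌋=52
s_n = t_(n+1) − t_n for n = 0 … 62 gives
prefix = 110111110111110111110111101111101111101111101111101111101111101
slide a length-2 window over [0..1] … [61..62] (62 windows); first occurrence of each distinct factor:
  [  0..  1] 11
  [  1..  2] 10
  [  2..  3] 01
  (the other 59 windows repeat one of these)
distinct factors: {01, 10, 11}
count = 3  (Sturmian bound for length 2 is 3)

3


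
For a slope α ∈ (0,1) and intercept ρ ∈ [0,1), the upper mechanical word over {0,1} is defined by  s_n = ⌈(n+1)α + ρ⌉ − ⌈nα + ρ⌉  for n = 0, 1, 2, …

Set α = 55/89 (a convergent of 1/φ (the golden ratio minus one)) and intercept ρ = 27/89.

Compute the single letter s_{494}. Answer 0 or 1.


(n+1)α + ρ = (495·55 + 27) / 89 = 27252/89
nα + ρ     = (494·55 + 27) / 89 = 27197/89
⌈27252/89⌉ = 307,  ⌈27197/89⌉ = 306
s_{494} = 307 − 306 = 1

1


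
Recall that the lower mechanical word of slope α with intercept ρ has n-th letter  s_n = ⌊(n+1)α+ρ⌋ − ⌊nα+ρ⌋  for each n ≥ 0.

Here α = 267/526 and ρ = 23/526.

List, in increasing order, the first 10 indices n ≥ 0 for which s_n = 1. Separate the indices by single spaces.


1 3 5 7 9 11 13 15 17 19

n=0: ⌊290/526⌋−⌊23/526⌋ = 0−0 = 0
n=1: ⌊557/526⌋−⌊290/526⌋ = 1−0 = 1  ← one
n=2: ⌊824/526⌋−⌊557/526⌋ = 1−1 = 0
n=3: ⌊1091/526⌋−⌊824/526⌋ = 2−1 = 1  ← one
n=4: ⌊1358/526⌋−⌊1091/526⌋ = 2−2 = 0
n=5: ⌊1625/526⌋−⌊1358/526⌋ = 3−2 = 1  ← one
n=6: ⌊1892/526⌋−⌊1625/526⌋ = 3−3 = 0
n=7: ⌊2159/526⌋−⌊1892/526⌋ = 4−3 = 1  ← one
n=8: ⌊2426/526⌋−⌊2159/526⌋ = 4−4 = 0
n=9: ⌊2693/526⌋−⌊2426/526⌋ = 5−4 = 1  ← one
n=10: ⌊2960/526⌋−⌊2693/526⌋ = 5−5 = 0
n=11: ⌊3227/526⌋−⌊2960/526⌋ = 6−5 = 1  ← one
n=12: ⌊3494/526⌋−⌊3227/526⌋ = 6−6 = 0
n=13: ⌊3761/526⌋−⌊3494/526⌋ = 7−6 = 1  ← one
n=14: ⌊4028/526⌋−⌊3761/526⌋ = 7−7 = 0
n=15: ⌊4295/526⌋−⌊4028/526⌋ = 8−7 = 1  ← one
n=16: ⌊4562/526⌋−⌊4295/526⌋ = 8−8 = 0
n=17: ⌊4829/526⌋−⌊4562/526⌋ = 9−8 = 1  ← one
n=18: ⌊5096/526⌋−⌊4829/526⌋ = 9−9 = 0
n=19: ⌊5363/526⌋−⌊5096/526⌋ = 10−9 = 1  ← one
positions of the first 10 ones: 1 3 5 7 9 11 13 15 17 19


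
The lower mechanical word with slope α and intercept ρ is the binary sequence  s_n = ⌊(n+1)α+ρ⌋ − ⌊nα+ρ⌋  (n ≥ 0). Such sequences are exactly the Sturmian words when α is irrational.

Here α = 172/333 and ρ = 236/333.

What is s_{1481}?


1

(n+1)α + ρ = (1482·172 + 236) / 333 = 255140/333
nα + ρ     = (1481·172 + 236) / 333 = 254968/333
⌊255140/333⌋ = 766,  ⌊254968/333⌋ = 765
s_{1481} = 766 − 765 = 1


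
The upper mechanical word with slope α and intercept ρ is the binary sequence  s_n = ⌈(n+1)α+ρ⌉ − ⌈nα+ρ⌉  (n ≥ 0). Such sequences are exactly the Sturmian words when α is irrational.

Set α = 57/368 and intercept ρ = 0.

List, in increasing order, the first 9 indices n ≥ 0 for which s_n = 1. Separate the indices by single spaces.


n=0: ⌈57/368⌉−⌈0/368⌉ = 1−0 = 1  ← one
n=1: ⌈114/368⌉−⌈57/368⌉ = 1−1 = 0
n=2: ⌈171/368⌉−⌈114/368⌉ = 1−1 = 0
n=3: ⌈228/368⌉−⌈171/368⌉ = 1−1 = 0
n=4: ⌈285/368⌉−⌈228/368⌉ = 1−1 = 0
n=5: ⌈342/368⌉−⌈285/368⌉ = 1−1 = 0
n=6: ⌈399/368⌉−⌈342/368⌉ = 2−1 = 1  ← one
n=7: ⌈456/368⌉−⌈399/368⌉ = 2−2 = 0
n=8: ⌈513/368⌉−⌈456/368⌉ = 2−2 = 0
n=9: ⌈570/368⌉−⌈513/368⌉ = 2−2 = 0
n=10: ⌈627/368⌉−⌈570/368⌉ = 2−2 = 0
n=11: ⌈684/368⌉−⌈627/368⌉ = 2−2 = 0
n=12: ⌈741/368⌉−⌈684/368⌉ = 3−2 = 1  ← one
n=13: ⌈798/368⌉−⌈741/368⌉ = 3−3 = 0
n=14: ⌈855/368⌉−⌈798/368⌉ = 3−3 = 0
n=15: ⌈912/368⌉−⌈855/368⌉ = 3−3 = 0
n=16: ⌈969/368⌉−⌈912/368⌉ = 3−3 = 0
n=17: ⌈1026/368⌉−⌈969/368⌉ = 3−3 = 0
n=18: ⌈1083/368⌉−⌈1026/368⌉ = 3−3 = 0
n=19: ⌈1140/368⌉−⌈1083/368⌉ = 4−3 = 1  ← one
n=20: ⌈1197/368⌉−⌈1140/368⌉ = 4−4 = 0
n=21: ⌈1254/368⌉−⌈1197/368⌉ = 4−4 = 0
n=22: ⌈1311/368⌉−⌈1254/368⌉ = 4−4 = 0
n=23: ⌈1368/368⌉−⌈1311/368⌉ = 4−4 = 0
n=24: ⌈1425/368⌉−⌈1368/368⌉ = 4−4 = 0
n=25: ⌈1482/368⌉−⌈1425/368⌉ = 5−4 = 1  ← one
n=26: ⌈1539/368⌉−⌈1482/368⌉ = 5−5 = 0
n=27: ⌈1596/368⌉−⌈1539/368⌉ = 5−5 = 0
n=28: ⌈1653/368⌉−⌈1596/368⌉ = 5−5 = 0
n=29: ⌈1710/368⌉−⌈1653/368⌉ = 5−5 = 0
n=30: ⌈1767/368⌉−⌈1710/368⌉ = 5−5 = 0
n=31: ⌈1824/368⌉−⌈1767/368⌉ = 5−5 = 0
n=32: ⌈1881/368⌉−⌈1824/368⌉ = 6−5 = 1  ← one
n=33: ⌈1938/368⌉−⌈1881/368⌉ = 6−6 = 0
n=34: ⌈1995/368⌉−⌈1938/368⌉ = 6−6 = 0
n=35: ⌈2052/368⌉−⌈1995/368⌉ = 6−6 = 0
n=36: ⌈2109/368⌉−⌈2052/368⌉ = 6−6 = 0
n=37: ⌈2166/368⌉−⌈2109/368⌉ = 6−6 = 0
n=38: ⌈2223/368⌉−⌈2166/368⌉ = 7−6 = 1  ← one
n=39: ⌈2280/368⌉−⌈2223/368⌉ = 7−7 = 0
n=40: ⌈2337/368⌉−⌈2280/368⌉ = 7−7 = 0
n=41: ⌈2394/368⌉−⌈2337/368⌉ = 7−7 = 0
n=42: ⌈2451/368⌉−⌈2394/368⌉ = 7−7 = 0
n=43: ⌈2508/368⌉−⌈2451/368⌉ = 7−7 = 0
n=44: ⌈2565/368⌉−⌈2508/368⌉ = 7−7 = 0
n=45: ⌈2622/368⌉−⌈2565/368⌉ = 8−7 = 1  ← one
n=46: ⌈2679/368⌉−⌈2622/368⌉ = 8−8 = 0
n=47: ⌈2736/368⌉−⌈2679/368⌉ = 8−8 = 0
n=48: ⌈2793/368⌉−⌈2736/368⌉ = 8−8 = 0
n=49: ⌈2850/368⌉−⌈2793/368⌉ = 8−8 = 0
n=50: ⌈2907/368⌉−⌈2850/368⌉ = 8−8 = 0
n=51: ⌈2964/368⌉−⌈2907/368⌉ = 9−8 = 1  ← one
positions of the first 9 ones: 0 6 12 19 25 32 38 45 51

0 6 12 19 25 32 38 45 51


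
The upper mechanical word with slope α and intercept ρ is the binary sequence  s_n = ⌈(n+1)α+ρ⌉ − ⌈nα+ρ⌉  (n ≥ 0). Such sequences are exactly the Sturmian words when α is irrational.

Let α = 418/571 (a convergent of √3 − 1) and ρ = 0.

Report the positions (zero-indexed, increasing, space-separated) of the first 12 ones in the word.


n=0: ⌈418/571⌉−⌈0/571⌉ = 1−0 = 1  ← one
n=1: ⌈836/571⌉−⌈418/571⌉ = 2−1 = 1  ← one
n=2: ⌈1254/571⌉−⌈836/571⌉ = 3−2 = 1  ← one
n=3: ⌈1672/571⌉−⌈1254/571⌉ = 3−3 = 0
n=4: ⌈2090/571⌉−⌈1672/571⌉ = 4−3 = 1  ← one
n=5: ⌈2508/571⌉−⌈2090/571⌉ = 5−4 = 1  ← one
n=6: ⌈2926/571⌉−⌈2508/571⌉ = 6−5 = 1  ← one
n=7: ⌈3344/571⌉−⌈2926/571⌉ = 6−6 = 0
n=8: ⌈3762/571⌉−⌈3344/571⌉ = 7−6 = 1  ← one
n=9: ⌈4180/571⌉−⌈3762/571⌉ = 8−7 = 1  ← one
n=10: ⌈4598/571⌉−⌈4180/571⌉ = 9−8 = 1  ← one
n=11: ⌈5016/571⌉−⌈4598/571⌉ = 9−9 = 0
n=12: ⌈5434/571⌉−⌈5016/571⌉ = 10−9 = 1  ← one
n=13: ⌈5852/571⌉−⌈5434/571⌉ = 11−10 = 1  ← one
n=14: ⌈6270/571⌉−⌈5852/571⌉ = 11−11 = 0
n=15: ⌈6688/571⌉−⌈6270/571⌉ = 12−11 = 1  ← one
positions of the first 12 ones: 0 1 2 4 5 6 8 9 10 12 13 15

0 1 2 4 5 6 8 9 10 12 13 15


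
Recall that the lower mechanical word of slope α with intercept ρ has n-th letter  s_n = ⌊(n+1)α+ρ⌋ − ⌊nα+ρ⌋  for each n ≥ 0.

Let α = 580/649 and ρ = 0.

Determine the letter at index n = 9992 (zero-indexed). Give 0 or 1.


1

(n+1)α + ρ = (9993·580) / 649 = 5795940/649
nα + ρ     = (9992·580) / 649 = 5795360/649
⌊5795940/649⌋ = 8930,  ⌊5795360/649⌋ = 8929
s_{9992} = 8930 − 8929 = 1


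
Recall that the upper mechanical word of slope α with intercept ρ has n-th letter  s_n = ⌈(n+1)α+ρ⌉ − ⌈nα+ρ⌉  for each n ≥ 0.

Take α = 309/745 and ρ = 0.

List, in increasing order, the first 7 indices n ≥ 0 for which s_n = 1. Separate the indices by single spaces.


0 2 4 7 9 12 14

n=0: ⌈309/745⌉−⌈0/745⌉ = 1−0 = 1  ← one
n=1: ⌈618/745⌉−⌈309/745⌉ = 1−1 = 0
n=2: ⌈927/745⌉−⌈618/745⌉ = 2−1 = 1  ← one
n=3: ⌈1236/745⌉−⌈927/745⌉ = 2−2 = 0
n=4: ⌈1545/745⌉−⌈1236/745⌉ = 3−2 = 1  ← one
n=5: ⌈1854/745⌉−⌈1545/745⌉ = 3−3 = 0
n=6: ⌈2163/745⌉−⌈1854/745⌉ = 3−3 = 0
n=7: ⌈2472/745⌉−⌈2163/745⌉ = 4−3 = 1  ← one
n=8: ⌈2781/745⌉−⌈2472/745⌉ = 4−4 = 0
n=9: ⌈3090/745⌉−⌈2781/745⌉ = 5−4 = 1  ← one
n=10: ⌈3399/745⌉−⌈3090/745⌉ = 5−5 = 0
n=11: ⌈3708/745⌉−⌈3399/745⌉ = 5−5 = 0
n=12: ⌈4017/745⌉−⌈3708/745⌉ = 6−5 = 1  ← one
n=13: ⌈4326/745⌉−⌈4017/745⌉ = 6−6 = 0
n=14: ⌈4635/745⌉−⌈4326/745⌉ = 7−6 = 1  ← one
positions of the first 7 ones: 0 2 4 7 9 12 14


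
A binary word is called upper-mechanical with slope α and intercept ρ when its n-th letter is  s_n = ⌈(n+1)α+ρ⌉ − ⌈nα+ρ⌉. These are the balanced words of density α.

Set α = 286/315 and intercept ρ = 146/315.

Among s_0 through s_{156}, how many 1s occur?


143

#1s = Σ_{n=0}^{156} s_n = Σ_{n=0}^{156} (⌈(n+1)α+ρ⌉ − ⌈nα+ρ⌉)
the sum telescopes: every ⌈nα+ρ⌉ with 0 < n < 157 appears once with + and once with −, leaving ⌈157α+ρ⌉ − ⌈0·α+ρ⌉
157α + ρ = (157·286 + 146) / 315 = 45048/315
ρ = 146/315
⌈45048/315⌉ = 144,  ⌈146/315⌉ = 1
#1s = 144 − 1 = 143


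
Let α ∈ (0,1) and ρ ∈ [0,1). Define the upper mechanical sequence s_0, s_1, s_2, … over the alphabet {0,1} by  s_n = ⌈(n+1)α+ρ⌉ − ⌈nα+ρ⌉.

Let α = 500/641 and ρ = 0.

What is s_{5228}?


0

(n+1)α + ρ = (5229·500) / 641 = 2614500/641
nα + ρ     = (5228·500) / 641 = 2614000/641
⌈2614500/641⌉ = 4079,  ⌈2614000/641⌉ = 4079
s_{5228} = 4079 − 4079 = 0


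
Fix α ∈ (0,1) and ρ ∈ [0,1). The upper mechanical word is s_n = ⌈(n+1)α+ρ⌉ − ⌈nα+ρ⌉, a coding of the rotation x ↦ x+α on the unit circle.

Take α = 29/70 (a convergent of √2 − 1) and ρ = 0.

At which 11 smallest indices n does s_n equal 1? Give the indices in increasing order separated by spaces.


n=0: ⌈29/70⌉−⌈0/70⌉ = 1−0 = 1  ← one
n=1: ⌈58/70⌉−⌈29/70⌉ = 1−1 = 0
n=2: ⌈87/70⌉−⌈58/70⌉ = 2−1 = 1  ← one
n=3: ⌈116/70⌉−⌈87/70⌉ = 2−2 = 0
n=4: ⌈145/70⌉−⌈116/70⌉ = 3−2 = 1  ← one
n=5: ⌈174/70⌉−⌈145/70⌉ = 3−3 = 0
n=6: ⌈203/70⌉−⌈174/70⌉ = 3−3 = 0
n=7: ⌈232/70⌉−⌈203/70⌉ = 4−3 = 1  ← one
n=8: ⌈261/70⌉−⌈232/70⌉ = 4−4 = 0
n=9: ⌈290/70⌉−⌈261/70⌉ = 5−4 = 1  ← one
n=10: ⌈319/70⌉−⌈290/70⌉ = 5−5 = 0
n=11: ⌈348/70⌉−⌈319/70⌉ = 5−5 = 0
n=12: ⌈377/70⌉−⌈348/70⌉ = 6−5 = 1  ← one
n=13: ⌈406/70⌉−⌈377/70⌉ = 6−6 = 0
n=14: ⌈435/70⌉−⌈406/70⌉ = 7−6 = 1  ← one
n=15: ⌈464/70⌉−⌈435/70⌉ = 7−7 = 0
n=16: ⌈493/70⌉−⌈464/70⌉ = 8−7 = 1  ← one
n=17: ⌈522/70⌉−⌈493/70⌉ = 8−8 = 0
n=18: ⌈551/70⌉−⌈522/70⌉ = 8−8 = 0
n=19: ⌈580/70⌉−⌈551/70⌉ = 9−8 = 1  ← one
n=20: ⌈609/70⌉−⌈580/70⌉ = 9−9 = 0
n=21: ⌈638/70⌉−⌈609/70⌉ = 10−9 = 1  ← one
n=22: ⌈667/70⌉−⌈638/70⌉ = 10−10 = 0
n=23: ⌈696/70⌉−⌈667/70⌉ = 10−10 = 0
n=24: ⌈725/70⌉−⌈696/70⌉ = 11−10 = 1  ← one
positions of the first 11 ones: 0 2 4 7 9 12 14 16 19 21 24

0 2 4 7 9 12 14 16 19 21 24


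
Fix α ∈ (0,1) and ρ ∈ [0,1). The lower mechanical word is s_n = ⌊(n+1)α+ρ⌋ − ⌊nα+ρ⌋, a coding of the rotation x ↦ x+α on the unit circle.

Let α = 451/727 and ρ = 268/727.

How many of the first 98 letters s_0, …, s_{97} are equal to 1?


#1s = Σ_{n=0}^{97} s_n = Σ_{n=0}^{97} (⌊(n+1)α+ρ⌋ − ⌊nα+ρ⌋)
the sum telescopes: every ⌊nα+ρ⌋ with 0 < n < 98 appears once with + and once with −, leaving ⌊98α+ρ⌋ − ⌊0·α+ρ⌋
98α + ρ = (98·451 + 268) / 727 = 44466/727
ρ = 268/727
⌊44466/727⌋ = 61,  ⌊268/727⌋ = 0
#1s = 61 − 0 = 61

61


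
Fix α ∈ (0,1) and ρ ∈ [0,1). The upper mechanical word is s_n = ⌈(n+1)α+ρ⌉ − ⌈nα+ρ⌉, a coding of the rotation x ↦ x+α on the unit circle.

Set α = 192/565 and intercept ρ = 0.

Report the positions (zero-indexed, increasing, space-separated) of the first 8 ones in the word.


n=0: ⌈192/565⌉−⌈0/565⌉ = 1−0 = 1  ← one
n=1: ⌈384/565⌉−⌈192/565⌉ = 1−1 = 0
n=2: ⌈576/565⌉−⌈384/565⌉ = 2−1 = 1  ← one
n=3: ⌈768/565⌉−⌈576/565⌉ = 2−2 = 0
n=4: ⌈960/565⌉−⌈768/565⌉ = 2−2 = 0
n=5: ⌈1152/565⌉−⌈960/565⌉ = 3−2 = 1  ← one
n=6: ⌈1344/565⌉−⌈1152/565⌉ = 3−3 = 0
n=7: ⌈1536/565⌉−⌈1344/565⌉ = 3−3 = 0
n=8: ⌈1728/565⌉−⌈1536/565⌉ = 4−3 = 1  ← one
n=9: ⌈1920/565⌉−⌈1728/565⌉ = 4−4 = 0
n=10: ⌈2112/565⌉−⌈1920/565⌉ = 4−4 = 0
n=11: ⌈2304/565⌉−⌈2112/565⌉ = 5−4 = 1  ← one
n=12: ⌈2496/565⌉−⌈2304/565⌉ = 5−5 = 0
n=13: ⌈2688/565⌉−⌈2496/565⌉ = 5−5 = 0
n=14: ⌈2880/565⌉−⌈2688/565⌉ = 6−5 = 1  ← one
n=15: ⌈3072/565⌉−⌈2880/565⌉ = 6−6 = 0
n=16: ⌈3264/565⌉−⌈3072/565⌉ = 6−6 = 0
n=17: ⌈3456/565⌉−⌈3264/565⌉ = 7−6 = 1  ← one
n=18: ⌈3648/565⌉−⌈3456/565⌉ = 7−7 = 0
n=19: ⌈3840/565⌉−⌈3648/565⌉ = 7−7 = 0
n=20: ⌈4032/565⌉−⌈3840/565⌉ = 8−7 = 1  ← one
positions of the first 8 ones: 0 2 5 8 11 14 17 20

0 2 5 8 11 14 17 20


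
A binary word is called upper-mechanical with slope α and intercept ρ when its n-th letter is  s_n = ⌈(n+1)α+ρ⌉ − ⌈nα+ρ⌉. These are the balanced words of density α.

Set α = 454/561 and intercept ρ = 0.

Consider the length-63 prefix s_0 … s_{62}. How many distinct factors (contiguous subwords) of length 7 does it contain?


8

t_n = ⌈(n·454)/561⌉ for n = 0 … 63:
  n=0…9: ⌈0/561⌉=0 ⌈454/561⌉=1 ⌈908/561⌉=2 ⌈1362/561⌉=3 ⌈1816/561⌉=4 ⌈2270/561⌉=5 ⌈2724/561⌉=5 ⌈3178/561⌉=6 ⌈3632/561⌉=7 ⌈4086/561⌉=8
  n=10…19: ⌈4540/561⌉=9 ⌈4994/561⌉=9 ⌈5448/561⌉=10 ⌈5902/561⌉=11 ⌈6356/561⌉=12 ⌈6810/561⌉=13 ⌈7264/561⌉=13 ⌈7718/561⌉=14 ⌈8172/561⌉=15 ⌈8626/561⌉=16
  n=20…29: ⌈9080/561⌉=17 ⌈9534/561⌉=17 ⌈9988/561⌉=18 ⌈10442/561⌉=19 ⌈10896/561⌉=20 ⌈11350/561⌉=21 ⌈11804/561⌉=22 ⌈12258/561⌉=22 ⌈12712/561⌉=23 ⌈13166/561⌉=24
  n=30…39: ⌈13620/561⌉=25 ⌈14074/561⌉=26 ⌈14528/561⌉=26 ⌈14982/561⌉=27 ⌈15436/561⌉=28 ⌈15890/561⌉=29 ⌈16344/561⌉=30 ⌈16798/561⌉=30 ⌈17252/561⌉=31 ⌈17706/561⌉=32
  n=40…49: ⌈18160/561⌉=33 ⌈18614/561⌉=34 ⌈19068/561⌉=34 ⌈19522/561⌉=35 ⌈19976/561⌉=36 ⌈20430/561⌉=37 ⌈20884/561⌉=38 ⌈21338/561⌉=39 ⌈21792/561⌉=39 ⌈22246/561⌉=40
  n=50…59: ⌈22700/561⌉=41 ⌈23154/561⌉=42 ⌈23608/561⌉=43 ⌈24062/561⌉=43 ⌈24516/561⌉=44 ⌈24970/561⌉=45 ⌈25424/561⌉=46 ⌈25878/561⌉=47 ⌈26332/561⌉=47 ⌈26786/561⌉=48
  n=60…63: ⌈27240/561⌉=49 ⌈27694/561⌉=50 ⌈28148/561⌉=51 ⌈28602/561⌉=51
s_n = t_(n+1) − t_n for n = 0 … 62 gives
prefix = 111110111101111011110111110111101111011110111110111101111011110
slide a length-7 window over [0..6] … [56..62] (57 windows); first occurrence of each distinct factor:
  [  0..  6] 1111101
  [  1..  7] 1111011
  [  2..  8] 1110111
  [  3..  9] 1101111
  [  4.. 10] 1011110
  [  5.. 11] 0111101
  [ 19.. 25] 1011111
  [ 20.. 26] 0111110
  (the other 49 windows repeat one of these)
distinct factors: {0111101, 0111110, 1011110, 1011111, 1101111, 1110111, 1111011, 1111101}
count = 8  (Sturmian bound for length 7 is 8)


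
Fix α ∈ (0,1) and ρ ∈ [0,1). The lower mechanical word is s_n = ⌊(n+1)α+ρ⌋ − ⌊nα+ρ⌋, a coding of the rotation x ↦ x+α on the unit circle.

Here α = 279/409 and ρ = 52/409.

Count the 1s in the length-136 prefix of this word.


92

#1s = Σ_{n=0}^{135} s_n = Σ_{n=0}^{135} (⌊(n+1)α+ρ⌋ − ⌊nα+ρ⌋)
the sum telescopes: every ⌊nα+ρ⌋ with 0 < n < 136 appears once with + and once with −, leaving ⌊136α+ρ⌋ − ⌊0·α+ρ⌋
136α + ρ = (136·279 + 52) / 409 = 37996/409
ρ = 52/409
⌊37996/409⌋ = 92,  ⌊52/409⌋ = 0
#1s = 92 − 0 = 92


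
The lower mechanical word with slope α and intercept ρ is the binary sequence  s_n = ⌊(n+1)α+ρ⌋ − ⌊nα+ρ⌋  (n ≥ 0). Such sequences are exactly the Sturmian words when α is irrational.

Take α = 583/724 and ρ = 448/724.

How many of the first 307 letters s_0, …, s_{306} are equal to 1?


#1s = Σ_{n=0}^{306} s_n = Σ_{n=0}^{306} (⌊(n+1)α+ρ⌋ − ⌊nα+ρ⌋)
the sum telescopes: every ⌊nα+ρ⌋ with 0 < n < 307 appears once with + and once with −, leaving ⌊307α+ρ⌋ − ⌊0·α+ρ⌋
307α + ρ = (307·583 + 448) / 724 = 179429/724
ρ = 448/724
⌊179429/724⌋ = 247,  ⌊448/724⌋ = 0
#1s = 247 − 0 = 247

247


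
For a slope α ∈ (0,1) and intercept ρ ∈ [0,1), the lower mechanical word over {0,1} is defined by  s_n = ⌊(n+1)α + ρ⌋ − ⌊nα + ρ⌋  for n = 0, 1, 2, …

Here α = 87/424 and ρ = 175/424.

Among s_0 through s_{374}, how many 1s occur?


#1s = Σ_{n=0}^{374} s_n = Σ_{n=0}^{374} (⌊(n+1)α+ρ⌋ − ⌊nα+ρ⌋)
the sum telescopes: every ⌊nα+ρ⌋ with 0 < n < 375 appears once with + and once with −, leaving ⌊375α+ρ⌋ − ⌊0·α+ρ⌋
375α + ρ = (375·87 + 175) / 424 = 32800/424
ρ = 175/424
⌊32800/424⌋ = 77,  ⌊175/424⌋ = 0
#1s = 77 − 0 = 77

77


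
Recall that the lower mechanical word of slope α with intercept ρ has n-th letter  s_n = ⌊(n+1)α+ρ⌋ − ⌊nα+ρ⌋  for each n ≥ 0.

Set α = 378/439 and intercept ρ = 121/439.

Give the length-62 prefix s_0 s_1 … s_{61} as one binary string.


10111111101111110111111011111101111110111111101111110111111011

n=0: ⌊(1·378+121)/439⌋ − ⌊(0·378+121)/439⌋ = ⌊499/439⌋ − ⌊121/439⌋ = 1 − 0 = 1
n=1: ⌊(2·378+121)/439⌋ − ⌊(1·378+121)/439⌋ = ⌊877/439⌋ − ⌊499/439⌋ = 1 − 1 = 0
n=2: ⌊(3·378+121)/439⌋ − ⌊(2·378+121)/439⌋ = ⌊1255/439⌋ − ⌊877/439⌋ = 2 − 1 = 1
n=3: ⌊(4·378+121)/439⌋ − ⌊(3·378+121)/439⌋ = ⌊1633/439⌋ − ⌊1255/439⌋ = 3 − 2 = 1
n=4: ⌊(5·378+121)/439⌋ − ⌊(4·378+121)/439⌋ = ⌊2011/439⌋ − ⌊1633/439⌋ = 4 − 3 = 1
n=5: ⌊(6·378+121)/439⌋ − ⌊(5·378+121)/439⌋ = ⌊2389/439⌋ − ⌊2011/439⌋ = 5 − 4 = 1
n=6: ⌊(7·378+121)/439⌋ − ⌊(6·378+121)/439⌋ = ⌊2767/439⌋ − ⌊2389/439⌋ = 6 − 5 = 1
n=7: ⌊(8·378+121)/439⌋ − ⌊(7·378+121)/439⌋ = ⌊3145/439⌋ − ⌊2767/439⌋ = 7 − 6 = 1
n=8: ⌊(9·378+121)/439⌋ − ⌊(8·378+121)/439⌋ = ⌊3523/439⌋ − ⌊3145/439⌋ = 8 − 7 = 1
n=9: ⌊(10·378+121)/439⌋ − ⌊(9·378+121)/439⌋ = ⌊3901/439⌋ − ⌊3523/439⌋ = 8 − 8 = 0
n=10: ⌊(11·378+121)/439⌋ − ⌊(10·378+121)/439⌋ = ⌊4279/439⌋ − ⌊3901/439⌋ = 9 − 8 = 1
n=11: ⌊(12·378+121)/439⌋ − ⌊(11·378+121)/439⌋ = ⌊4657/439⌋ − ⌊4279/439⌋ = 10 − 9 = 1
n=12: ⌊(13·378+121)/439⌋ − ⌊(12·378+121)/439⌋ = ⌊5035/439⌋ − ⌊4657/439⌋ = 11 − 10 = 1
n=13: ⌊(14·378+121)/439⌋ − ⌊(13·378+121)/439⌋ = ⌊5413/439⌋ − ⌊5035/439⌋ = 12 − 11 = 1
n=14: ⌊(15·378+121)/439⌋ − ⌊(14·378+121)/439⌋ = ⌊5791/439⌋ − ⌊5413/439⌋ = 13 − 12 = 1
n=15: ⌊(16·378+121)/439⌋ − ⌊(15·378+121)/439⌋ = ⌊6169/439⌋ − ⌊5791/439⌋ = 14 − 13 = 1
n=16: ⌊(17·378+121)/439⌋ − ⌊(16·378+121)/439⌋ = ⌊6547/439⌋ − ⌊6169/439⌋ = 14 − 14 = 0
n=17: ⌊(18·378+121)/439⌋ − ⌊(17·378+121)/439⌋ = ⌊6925/439⌋ − ⌊6547/439⌋ = 15 − 14 = 1
n=18: ⌊(19·378+121)/439⌋ − ⌊(18·378+121)/439⌋ = ⌊7303/439⌋ − ⌊6925/439⌋ = 16 − 15 = 1
n=19: ⌊(20·378+121)/439⌋ − ⌊(19·378+121)/439⌋ = ⌊7681/439⌋ − ⌊7303/439⌋ = 17 − 16 = 1
n=20: ⌊(21·378+121)/439⌋ − ⌊(20·378+121)/439⌋ = ⌊8059/439⌋ − ⌊7681/439⌋ = 18 − 17 = 1
n=21: ⌊(22·378+121)/439⌋ − ⌊(21·378+121)/439⌋ = ⌊8437/439⌋ − ⌊8059/439⌋ = 19 − 18 = 1
n=22: ⌊(23·378+121)/439⌋ − ⌊(22·378+121)/439⌋ = ⌊8815/439⌋ − ⌊8437/439⌋ = 20 − 19 = 1
n=23: ⌊(24·378+121)/439⌋ − ⌊(23·378+121)/439⌋ = ⌊9193/439⌋ − ⌊8815/439⌋ = 20 − 20 = 0
n=24: ⌊(25·378+121)/439⌋ − ⌊(24·378+121)/439⌋ = ⌊9571/439⌋ − ⌊9193/439⌋ = 21 − 20 = 1
n=25: ⌊(26·378+121)/439⌋ − ⌊(25·378+121)/439⌋ = ⌊9949/439⌋ − ⌊9571/439⌋ = 22 − 21 = 1
n=26: ⌊(27·378+121)/439⌋ − ⌊(26·378+121)/439⌋ = ⌊10327/439⌋ − ⌊9949/439⌋ = 23 − 22 = 1
n=27: ⌊(28·378+121)/439⌋ − ⌊(27·378+121)/439⌋ = ⌊10705/439⌋ − ⌊10327/439⌋ = 24 − 23 = 1
n=28: ⌊(29·378+121)/439⌋ − ⌊(28·378+121)/439⌋ = ⌊11083/439⌋ − ⌊10705/439⌋ = 25 − 24 = 1
n=29: ⌊(30·378+121)/439⌋ − ⌊(29·378+121)/439⌋ = ⌊11461/439⌋ − ⌊11083/439⌋ = 26 − 25 = 1
n=30: ⌊(31·378+121)/439⌋ − ⌊(30·378+121)/439⌋ = ⌊11839/439⌋ − ⌊11461/439⌋ = 26 − 26 = 0
n=31: ⌊(32·378+121)/439⌋ − ⌊(31·378+121)/439⌋ = ⌊12217/439⌋ − ⌊11839/439⌋ = 27 − 26 = 1
n=32: ⌊(33·378+121)/439⌋ − ⌊(32·378+121)/439⌋ = ⌊12595/439⌋ − ⌊12217/439⌋ = 28 − 27 = 1
n=33: ⌊(34·378+121)/439⌋ − ⌊(33·378+121)/439⌋ = ⌊12973/439⌋ − ⌊12595/439⌋ = 29 − 28 = 1
n=34: ⌊(35·378+121)/439⌋ − ⌊(34·378+121)/439⌋ = ⌊13351/439⌋ − ⌊12973/439⌋ = 30 − 29 = 1
n=35: ⌊(36·378+121)/439⌋ − ⌊(35·378+121)/439⌋ = ⌊13729/439⌋ − ⌊13351/439⌋ = 31 − 30 = 1
n=36: ⌊(37·378+121)/439⌋ − ⌊(36·378+121)/439⌋ = ⌊14107/439⌋ − ⌊13729/439⌋ = 32 − 31 = 1
n=37: ⌊(38·378+121)/439⌋ − ⌊(37·378+121)/439⌋ = ⌊14485/439⌋ − ⌊14107/439⌋ = 32 − 32 = 0
n=38: ⌊(39·378+121)/439⌋ − ⌊(38·378+121)/439⌋ = ⌊14863/439⌋ − ⌊14485/439⌋ = 33 − 32 = 1
n=39: ⌊(40·378+121)/439⌋ − ⌊(39·378+121)/439⌋ = ⌊15241/439⌋ − ⌊14863/439⌋ = 34 − 33 = 1
n=40: ⌊(41·378+121)/439⌋ − ⌊(40·378+121)/439⌋ = ⌊15619/439⌋ − ⌊15241/439⌋ = 35 − 34 = 1
n=41: ⌊(42·378+121)/439⌋ − ⌊(41·378+121)/439⌋ = ⌊15997/439⌋ − ⌊15619/439⌋ = 36 − 35 = 1
n=42: ⌊(43·378+121)/439⌋ − ⌊(42·378+121)/439⌋ = ⌊16375/439⌋ − ⌊15997/439⌋ = 37 − 36 = 1
n=43: ⌊(44·378+121)/439⌋ − ⌊(43·378+121)/439⌋ = ⌊16753/439⌋ − ⌊16375/439⌋ = 38 − 37 = 1
n=44: ⌊(45·378+121)/439⌋ − ⌊(44·378+121)/439⌋ = ⌊17131/439⌋ − ⌊16753/439⌋ = 39 − 38 = 1
n=45: ⌊(46·378+121)/439⌋ − ⌊(45·378+121)/439⌋ = ⌊17509/439⌋ − ⌊17131/439⌋ = 39 − 39 = 0
n=46: ⌊(47·378+121)/439⌋ − ⌊(46·378+121)/439⌋ = ⌊17887/439⌋ − ⌊17509/439⌋ = 40 − 39 = 1
n=47: ⌊(48·378+121)/439⌋ − ⌊(47·378+121)/439⌋ = ⌊18265/439⌋ − ⌊17887/439⌋ = 41 − 40 = 1
n=48: ⌊(49·378+121)/439⌋ − ⌊(48·378+121)/439⌋ = ⌊18643/439⌋ − ⌊18265/439⌋ = 42 − 41 = 1
n=49: ⌊(50·378+121)/439⌋ − ⌊(49·378+121)/439⌋ = ⌊19021/439⌋ − ⌊18643/439⌋ = 43 − 42 = 1
n=50: ⌊(51·378+121)/439⌋ − ⌊(50·378+121)/439⌋ = ⌊19399/439⌋ − ⌊19021/439⌋ = 44 − 43 = 1
n=51: ⌊(52·378+121)/439⌋ − ⌊(51·378+121)/439⌋ = ⌊19777/439⌋ − ⌊19399/439⌋ = 45 − 44 = 1
n=52: ⌊(53·378+121)/439⌋ − ⌊(52·378+121)/439⌋ = ⌊20155/439⌋ − ⌊19777/439⌋ = 45 − 45 = 0
n=53: ⌊(54·378+121)/439⌋ − ⌊(53·378+121)/439⌋ = ⌊20533/439⌋ − ⌊20155/439⌋ = 46 − 45 = 1
n=54: ⌊(55·378+121)/439⌋ − ⌊(54·378+121)/439⌋ = ⌊20911/439⌋ − ⌊20533/439⌋ = 47 − 46 = 1
n=55: ⌊(56·378+121)/439⌋ − ⌊(55·378+121)/439⌋ = ⌊21289/439⌋ − ⌊20911/439⌋ = 48 − 47 = 1
n=56: ⌊(57·378+121)/439⌋ − ⌊(56·378+121)/439⌋ = ⌊21667/439⌋ − ⌊21289/439⌋ = 49 − 48 = 1
n=57: ⌊(58·378+121)/439⌋ − ⌊(57·378+121)/439⌋ = ⌊22045/439⌋ − ⌊21667/439⌋ = 50 − 49 = 1
n=58: ⌊(59·378+121)/439⌋ − ⌊(58·378+121)/439⌋ = ⌊22423/439⌋ − ⌊22045/439⌋ = 51 − 50 = 1
n=59: ⌊(60·378+121)/439⌋ − ⌊(59·378+121)/439⌋ = ⌊22801/439⌋ − ⌊22423/439⌋ = 51 − 51 = 0
n=60: ⌊(61·378+121)/439⌋ − ⌊(60·378+121)/439⌋ = ⌊23179/439⌋ − ⌊22801/439⌋ = 52 − 51 = 1
n=61: ⌊(62·378+121)/439⌋ − ⌊(61·378+121)/439⌋ = ⌊23557/439⌋ − ⌊23179/439⌋ = 53 − 52 = 1
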